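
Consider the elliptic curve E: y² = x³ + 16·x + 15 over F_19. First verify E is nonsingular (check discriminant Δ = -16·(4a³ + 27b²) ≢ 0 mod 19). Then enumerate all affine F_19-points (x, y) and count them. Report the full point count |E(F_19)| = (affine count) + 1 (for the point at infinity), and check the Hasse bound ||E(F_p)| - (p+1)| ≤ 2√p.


Affine points = {(2, 6), (2, 13), (5, 7), (5, 12), (6, 2), (6, 17), (8, 3), (8, 16), (10, 4), (10, 15), (12, 4), (12, 15), (13, 8), (13, 11), (14, 0), (15, 1), (15, 18), (16, 4), (16, 15), (18, 6), (18, 13)}; affine count = 21; |E(F_19)| = 22.

Discriminant check: Δ ∝ 4a³ + 27b² = 4·16³ + 27·15² = 4·4096 + 27·225 ≡ 1 (mod 19). Nonzero ⇒ E is nonsingular.
For each x ∈ F_19, compute rhs = x³ + 16·x + 15 mod 19, then count y ∈ F_19 with y² ≡ rhs.
  x = 0: rhs = 15, matching y values: none (0 points).
  x = 1: rhs = 13, matching y values: none (0 points).
  x = 2: rhs = 17, matching y values: 6, 13 (2 points).
  x = 3: rhs = 14, matching y values: none (0 points).
  x = 4: rhs = 10, matching y values: none (0 points).
  x = 5: rhs = 11, matching y values: 7, 12 (2 points).
  x = 6: rhs = 4, matching y values: 2, 17 (2 points).
  x = 7: rhs = 14, matching y values: none (0 points).
  x = 8: rhs = 9, matching y values: 3, 16 (2 points).
  x = 9: rhs = 14, matching y values: none (0 points).
  x = 10: rhs = 16, matching y values: 4, 15 (2 points).
  x = 11: rhs = 2, matching y values: none (0 points).
  x = 12: rhs = 16, matching y values: 4, 15 (2 points).
  x = 13: rhs = 7, matching y values: 8, 11 (2 points).
  x = 14: rhs = 0, matching y values: 0 (1 points).
  x = 15: rhs = 1, matching y values: 1, 18 (2 points).
  x = 16: rhs = 16, matching y values: 4, 15 (2 points).
  x = 17: rhs = 13, matching y values: none (0 points).
  x = 18: rhs = 17, matching y values: 6, 13 (2 points).
Total affine count: 21.
Full point count |E(F_19)| = 21 + 1 = 22.
Hasse bound: |22 − (19+1)| = |2| = 2 ≤ 2√19 ≈ 8.7178 ✓.


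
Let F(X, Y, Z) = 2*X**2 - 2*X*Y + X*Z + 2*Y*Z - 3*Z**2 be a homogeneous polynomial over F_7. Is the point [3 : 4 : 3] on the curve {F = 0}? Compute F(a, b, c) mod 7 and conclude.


F(3,4,3) ≡ 0 (mod 7); P is on the curve.

Evaluate F(3, 4, 3) term-by-term (mod 7).
  2*X**2 ↦ 2·9·1·1 = 18
  -2*X*Y ↦ -2·3·4·1 = -24
  X*Z ↦ 1·3·1·3 = 9
  2*Y*Z ↦ 2·1·4·3 = 24
  -3*Z**2 ↦ -3·1·1·9 = -27
Sum: F(3, 4, 3) = (18) + (-24) + (9) + (24) + (-27) = 0.
Reducing mod 7: 0 ≡ 0 (mod 7).
Since F(a, b, c) ≡ 0 (mod 7), P lies on the curve.


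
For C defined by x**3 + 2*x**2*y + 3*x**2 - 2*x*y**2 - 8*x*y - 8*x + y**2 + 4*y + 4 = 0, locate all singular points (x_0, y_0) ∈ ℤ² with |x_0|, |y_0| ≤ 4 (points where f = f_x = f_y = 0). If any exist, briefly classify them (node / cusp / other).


Singular points: {(0, -2)}; classification: node.

Compute partial derivatives:
  f_x = 3*x**2 + 4*x*y + 6*x - 2*y**2 - 8*y - 8.
  f_y = 2*x**2 - 4*x*y - 8*x + 2*y + 4.
Scan x_0 ∈ {−4, ..., 4}. For each x_0, f_y(x_0, y) is a polynomial in y; find its integer roots y ∈ {−4, ..., 4}, then test f_x and f at those candidates.
  x = -4: f_y(-4, y) = 18*y + 68; no integer root y with |y| ≤ 4.
  x = -3: f_y(-3, y) = 14*y + 46; no integer root y with |y| ≤ 4.
  x = -2: f_y(-2, y) = 10*y + 28; no integer root y with |y| ≤ 4.
  x = -1: f_y(-1, y) = 6*y + 14; no integer root y with |y| ≤ 4.
  x = 0: f_y(0, y) = 2*y + 4; vanishes at y ∈ {-2}. (0, -2): f_x = 0, f = 0 — SINGULAR.
  x = 1: f_y(1, y) = -2*y - 2; vanishes at y ∈ {-1}. (1, -1): f_x = 3 ≠ 0.
  x = 2: f_y(2, y) = -6*y - 4; no integer root y with |y| ≤ 4.
  x = 3: f_y(3, y) = -10*y - 2; no integer root y with |y| ≤ 4.
  x = 4: f_y(4, y) = 4 - 14*y; no integer root y with |y| ≤ 4.
Only singular point on the grid: (0, -2).
Classify: substitute x = 0 + u, y = -2 + v and expand: f = u**3 + 2*u**2*v - u**2 - 2*u*v**2 + v**2.
No constant or linear terms (consistent with a singular point). Quadratic part: -u**2 + v**2. Cubic part: u**3 + 2*u**2*v - 2*u*v**2.
The quadratic part v**2 - u**2 = (v − u)(v + u) splits into two distinct linear factors, so there are two distinct tangent lines y − -2 = ±(x − 0) — this is a node (ordinary double point).
Classification: node.


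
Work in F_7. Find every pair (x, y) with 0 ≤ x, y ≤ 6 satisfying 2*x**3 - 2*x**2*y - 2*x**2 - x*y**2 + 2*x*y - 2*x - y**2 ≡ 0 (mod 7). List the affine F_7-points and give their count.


Affine F_7-points: {(0, 0), (2, 3), (2, 5), (3, 1), (3, 3), (5, 6), (6, 3)}; count = 7.

For each of the 49 pairs (x, y) ∈ F_7², evaluate f(x, y) mod 7. Record the zeros.
  x = 0: [0↦0, 1↦6, 2↦3, 3↦5, 4↦5, 5↦3, 6↦6]  zeros at y ∈ {0}
  x = 1: [0↦5, 1↦3, 2↦4, 3↦1, 4↦1, 5↦4, 6↦3]  zeros at y ∈ ∅
  x = 2: [0↦4, 1↦4, 2↦5, 3↦0, 4↦3, 5↦0, 6↦5]  zeros at y ∈ {3, 5}
  x = 3: [0↦2, 1↦0, 2↦4, 3↦0, 4↦2, 5↦3, 6↦3]  zeros at y ∈ {1, 3}
  x = 4: [0↦4, 1↦3, 2↦6, 3↦6, 4↦3, 5↦4, 6↦2]  zeros at y ∈ ∅
  x = 5: [0↦1, 1↦4, 2↦2, 3↦2, 4↦4, 5↦1, 6↦0]  zeros at y ∈ {6}
  x = 6: [0↦5, 1↦1, 2↦4, 3↦0, 4↦3, 5↦6, 6↦2]  zeros at y ∈ {3}
Collecting zeros: affine points = {(0, 0), (2, 3), (2, 5), (3, 1), (3, 3), (5, 6), (6, 3)}.
Total count |C(F_7)_aff| = 7.


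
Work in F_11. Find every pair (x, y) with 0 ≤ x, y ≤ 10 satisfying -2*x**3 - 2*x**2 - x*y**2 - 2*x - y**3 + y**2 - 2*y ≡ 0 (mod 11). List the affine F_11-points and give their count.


Affine F_11-points: {(0, 0), (0, 5), (0, 7), (1, 7), (2, 2), (3, 10), (5, 6), (6, 3), (6, 6), (6, 8), (9, 7), (10, 6), (10, 9)}; count = 13.

For each of the 121 pairs (x, y) ∈ F_11², evaluate f(x, y) mod 11. Record the zeros.
  x = 0: [0↦0, 1↦9, 2↦3, 3↦9, 4↦10, 5↦0, 6↦6, 7↦0, 8↦9, 9↦5, 10↦4]  zeros at y ∈ {0, 5, 7}
  x = 1: [0↦5, 1↦2, 2↦4, 3↦5, 4↦10, 5↦2, 6↦8, 7↦0, 8↦5, 9↦6, 10↦8]  zeros at y ∈ {7}
  x = 2: [0↦5, 1↦1, 2↦0, 3↦7, 4↦5, 5↦10, 6↦5, 7↦6, 8↦7, 9↦2, 10↦7]  zeros at y ∈ {2}
  x = 3: [0↦10, 1↦5, 2↦1, 3↦3, 4↦5, 5↦1, 6↦7, 7↦6, 8↦3, 9↦3, 10↦0]  zeros at y ∈ {10}
  x = 4: [0↦8, 1↦2, 2↦6, 3↦3, 4↦9, 5↦7, 6↦2, 7↦10, 8↦3, 9↦8, 10↦8]  zeros at y ∈ ∅
  x = 5: [0↦9, 1↦2, 2↦3, 3↦6, 4↦5, 5↦5, 6↦0, 7↦6, 8↦6, 9↦5, 10↦8]  zeros at y ∈ {6}
  x = 6: [0↦1, 1↦4, 2↦2, 3↦0, 4↦3, 5↦5, 6↦0, 7↦4, 8↦0, 9↦4, 10↦10]  zeros at y ∈ {3, 6, 8}
  x = 7: [0↦5, 1↦7, 2↦2, 3↦6, 4↦2, 5↦6, 6↦1, 7↦3, 8↦6, 9↦4, 10↦2]  zeros at y ∈ ∅
  x = 8: [0↦9, 1↦10, 2↦2, 3↦1, 4↦1, 5↦7, 6↦2, 7↦2, 8↦1, 9↦4, 10↦5]  zeros at y ∈ ∅
  x = 9: [0↦1, 1↦1, 2↦1, 3↦6, 4↦10, 5↦7, 6↦2, 7↦0, 8↦6, 9↦3, 10↦7]  zeros at y ∈ {7}
  x = 10: [0↦2, 1↦1, 2↦9, 3↦9, 4↦6, 5↦5, 6↦0, 7↦7, 8↦9, 9↦0, 10↦7]  zeros at y ∈ {6, 9}
Collecting zeros: affine points = {(0, 0), (0, 5), (0, 7), (1, 7), (2, 2), (3, 10), (5, 6), (6, 3), (6, 6), (6, 8), (9, 7), (10, 6), (10, 9)}.
Total count |C(F_11)_aff| = 13.


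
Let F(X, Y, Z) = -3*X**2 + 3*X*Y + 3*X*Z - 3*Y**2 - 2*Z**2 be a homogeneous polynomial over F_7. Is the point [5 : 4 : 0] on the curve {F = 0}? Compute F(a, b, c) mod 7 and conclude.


F(5,4,0) ≡ 0 (mod 7); P is on the curve.

Evaluate F(5, 4, 0) term-by-term (mod 7).
  -3*X**2 ↦ -3·25·1·1 = -75
  3*X*Y ↦ 3·5·4·1 = 60
  3*X*Z ↦ 3·5·1·0 = 0
  -3*Y**2 ↦ -3·1·16·1 = -48
  -2*Z**2 ↦ -2·1·1·0 = 0
Sum: F(5, 4, 0) = (-75) + (60) + (0) + (-48) + (0) = -63.
Reducing mod 7: -63 ≡ 0 (mod 7).
Since F(a, b, c) ≡ 0 (mod 7), P lies on the curve.


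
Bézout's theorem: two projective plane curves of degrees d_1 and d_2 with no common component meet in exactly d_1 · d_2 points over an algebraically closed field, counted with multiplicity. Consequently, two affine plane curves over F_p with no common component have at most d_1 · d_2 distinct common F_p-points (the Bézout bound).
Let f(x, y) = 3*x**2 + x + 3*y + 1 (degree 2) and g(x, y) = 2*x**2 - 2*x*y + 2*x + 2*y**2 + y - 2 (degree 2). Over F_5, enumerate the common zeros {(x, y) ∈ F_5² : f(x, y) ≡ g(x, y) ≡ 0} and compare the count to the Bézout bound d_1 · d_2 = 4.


Common zeros: {(2, 0), (3, 3)}; count = 2; Bézout bound = 4.

deg(f) = 2, deg(g) = 2, so Bézout bound = 4.
Scan x ∈ F_5. For each x, list the y ∈ F_5 with f(x, y) ≡ 0 and those with g(x, y) ≡ 0 (mod 5); the common zeros in that column are the intersection.
  x = 0: f ≡ 0 at y ∈ {3}; g ≡ 0 at y ∈ ∅; common: ∅.
  x = 1: f ≡ 0 at y ∈ {0}; g ≡ 0 at y ∈ {4}; common: ∅.
  x = 2: f ≡ 0 at y ∈ {0}; g ≡ 0 at y ∈ {0, 4}; common: {0}.
  x = 3: f ≡ 0 at y ∈ {3}; g ≡ 0 at y ∈ {2, 3}; common: {3}.
  x = 4: f ≡ 0 at y ∈ {4}; g ≡ 0 at y ∈ {3}; common: ∅.
Collecting: common zeros = {(2, 0), (3, 3)}, so the count is 2.
Comparison with the Bézout bound: 2 ≤ 4 = deg(f)·deg(g), as expected for curves with no common component (the affine F_5-count falls short of the bound because intersections may lie at infinity, over extension fields, or carry multiplicity).


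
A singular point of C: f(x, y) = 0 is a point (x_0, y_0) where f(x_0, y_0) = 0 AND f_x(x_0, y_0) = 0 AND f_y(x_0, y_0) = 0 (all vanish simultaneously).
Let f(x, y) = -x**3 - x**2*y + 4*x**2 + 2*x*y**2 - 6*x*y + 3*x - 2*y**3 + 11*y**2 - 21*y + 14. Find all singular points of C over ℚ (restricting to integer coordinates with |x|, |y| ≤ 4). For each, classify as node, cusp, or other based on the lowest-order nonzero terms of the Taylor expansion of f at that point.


Singular points: {(1, 2)}; classification: node.

Compute partial derivatives:
  f_x = -3*x**2 - 2*x*y + 8*x + 2*y**2 - 6*y + 3.
  f_y = -x**2 + 4*x*y - 6*x - 6*y**2 + 22*y - 21.
Scan x_0 ∈ {−4, ..., 4}. For each x_0, f_y(x_0, y) is a polynomial in y; find its integer roots y ∈ {−4, ..., 4}, then test f_x and f at those candidates.
  x = -4: f_y(-4, y) = -6*y**2 + 6*y - 13; no integer root y with |y| ≤ 4.
  x = -3: f_y(-3, y) = -6*y**2 + 10*y - 12; no integer root y with |y| ≤ 4.
  x = -2: f_y(-2, y) = -6*y**2 + 14*y - 13; no integer root y with |y| ≤ 4.
  x = -1: f_y(-1, y) = -6*y**2 + 18*y - 16; no integer root y with |y| ≤ 4.
  x = 0: f_y(0, y) = -6*y**2 + 22*y - 21; no integer root y with |y| ≤ 4.
  x = 1: f_y(1, y) = -6*y**2 + 26*y - 28; vanishes at y ∈ {2}. (1, 2): f_x = 0, f = 0 — SINGULAR.
  x = 2: f_y(2, y) = -6*y**2 + 30*y - 37; no integer root y with |y| ≤ 4.
  x = 3: f_y(3, y) = -6*y**2 + 34*y - 48; vanishes at y ∈ {3}. (3, 3): f_x = -18 ≠ 0.
  x = 4: f_y(4, y) = -6*y**2 + 38*y - 61; no integer root y with |y| ≤ 4.
Only singular point on the grid: (1, 2).
Classify: substitute x = 1 + u, y = 2 + v and expand: f = -u**3 - u**2*v - u**2 + 2*u*v**2 - 2*v**3 + v**2.
No constant or linear terms (consistent with a singular point). Quadratic part: -u**2 + v**2. Cubic part: -u**3 - u**2*v + 2*u*v**2 - 2*v**3.
The quadratic part v**2 - u**2 = (v − u)(v + u) splits into two distinct linear factors, so there are two distinct tangent lines y − 2 = ±(x − 1) — this is a node (ordinary double point).
Classification: node.


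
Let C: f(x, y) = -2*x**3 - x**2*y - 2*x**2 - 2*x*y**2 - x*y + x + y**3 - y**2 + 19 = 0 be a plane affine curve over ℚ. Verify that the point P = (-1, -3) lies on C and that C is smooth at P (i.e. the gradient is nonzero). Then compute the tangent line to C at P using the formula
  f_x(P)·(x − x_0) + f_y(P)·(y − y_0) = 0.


Tangent line at P: -22*x + 21*y + 41 = 0.

Step 1: f(-1, -3) = 0, so P lies on C.
Step 2: partial derivatives
  f_x(x, y) = -6*x**2 - 2*x*y - 4*x - 2*y**2 - y + 1, f_y(x, y) = -x**2 - 4*x*y - x + 3*y**2 - 2*y.
  f_x(P) = -22, f_y(P) = 21 (gradient nonzero, so P is smooth).
Step 3: tangent line at P: -22·(x − -1) + 21·(y − -3) = 0.
Expanding: -22*x + 21*y + 41 = 0.


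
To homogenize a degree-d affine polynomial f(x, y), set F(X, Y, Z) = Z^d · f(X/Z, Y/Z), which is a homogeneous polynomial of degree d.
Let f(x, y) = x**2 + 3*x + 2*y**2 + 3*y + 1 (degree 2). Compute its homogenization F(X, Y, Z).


F(X, Y, Z) = X**2 + 3*X*Z + 2*Y**2 + 3*Y*Z + Z**2

deg(f) = 2.
Substitute x = X/Z, y = Y/Z into f, then multiply by Z^2.
  monomial 1·x^2·y^0 ↦ 1·X^2·Y^0·Z^0.
  monomial 3·x^1·y^0 ↦ 3·X^1·Y^0·Z^1.
  monomial 2·x^0·y^2 ↦ 2·X^0·Y^2·Z^0.
  monomial 3·x^0·y^1 ↦ 3·X^0·Y^1·Z^1.
  monomial 1·x^0·y^0 ↦ 1·X^0·Y^0·Z^2.
Collecting: F(X, Y, Z) = X**2 + 3*X*Z + 2*Y**2 + 3*Y*Z + Z**2.


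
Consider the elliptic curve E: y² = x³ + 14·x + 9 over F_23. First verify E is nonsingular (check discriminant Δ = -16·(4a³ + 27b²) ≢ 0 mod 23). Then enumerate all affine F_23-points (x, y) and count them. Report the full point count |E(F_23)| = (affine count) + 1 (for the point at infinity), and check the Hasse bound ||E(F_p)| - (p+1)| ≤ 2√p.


Affine points = {(0, 3), (0, 20), (1, 1), (1, 22), (3, 3), (3, 20), (7, 6), (7, 17), (8, 9), (8, 14), (9, 6), (9, 17), (15, 11), (15, 12), (17, 10), (17, 13), (19, 2), (19, 21), (20, 3), (20, 20)}; affine count = 20; |E(F_23)| = 21.

Discriminant check: Δ ∝ 4a³ + 27b² = 4·14³ + 27·9² = 4·2744 + 27·81 ≡ 7 (mod 23). Nonzero ⇒ E is nonsingular.
For each x ∈ F_23, compute rhs = x³ + 14·x + 9 mod 23, then count y ∈ F_23 with y² ≡ rhs.
  x = 0: rhs = 9, matching y values: 3, 20 (2 points).
  x = 1: rhs = 1, matching y values: 1, 22 (2 points).
  x = 2: rhs = 22, matching y values: none (0 points).
  x = 3: rhs = 9, matching y values: 3, 20 (2 points).
  x = 4: rhs = 14, matching y values: none (0 points).
  x = 5: rhs = 20, matching y values: none (0 points).
  x = 6: rhs = 10, matching y values: none (0 points).
  x = 7: rhs = 13, matching y values: 6, 17 (2 points).
  x = 8: rhs = 12, matching y values: 9, 14 (2 points).
  x = 9: rhs = 13, matching y values: 6, 17 (2 points).
  x = 10: rhs = 22, matching y values: none (0 points).
  x = 11: rhs = 22, matching y values: none (0 points).
  x = 12: rhs = 19, matching y values: none (0 points).
  x = 13: rhs = 19, matching y values: none (0 points).
  x = 14: rhs = 5, matching y values: none (0 points).
  x = 15: rhs = 6, matching y values: 11, 12 (2 points).
  x = 16: rhs = 5, matching y values: none (0 points).
  x = 17: rhs = 8, matching y values: 10, 13 (2 points).
  x = 18: rhs = 21, matching y values: none (0 points).
  x = 19: rhs = 4, matching y values: 2, 21 (2 points).
  x = 20: rhs = 9, matching y values: 3, 20 (2 points).
  x = 21: rhs = 19, matching y values: none (0 points).
  x = 22: rhs = 17, matching y values: none (0 points).
Total affine count: 20.
Full point count |E(F_23)| = 20 + 1 = 21.
Hasse bound: |21 − (23+1)| = |-3| = 3 ≤ 2√23 ≈ 9.5917 ✓.


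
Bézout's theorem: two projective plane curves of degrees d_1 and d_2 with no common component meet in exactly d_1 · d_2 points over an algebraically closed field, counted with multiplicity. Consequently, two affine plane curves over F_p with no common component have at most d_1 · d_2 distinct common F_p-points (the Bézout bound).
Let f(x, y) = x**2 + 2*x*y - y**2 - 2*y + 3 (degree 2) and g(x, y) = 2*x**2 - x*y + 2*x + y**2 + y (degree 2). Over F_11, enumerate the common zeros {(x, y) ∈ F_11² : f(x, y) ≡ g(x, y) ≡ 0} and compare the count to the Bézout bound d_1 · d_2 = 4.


Common zeros: ∅; count = 0; Bézout bound = 4.

deg(f) = 2, deg(g) = 2, so Bézout bound = 4.
Scan x ∈ F_11. For each x, list the y ∈ F_11 with f(x, y) ≡ 0 and those with g(x, y) ≡ 0 (mod 11); the common zeros in that column are the intersection.
  x = 0: f ≡ 0 at y ∈ {1, 8}; g ≡ 0 at y ∈ {0, 10}; common: ∅.
  x = 1: f ≡ 0 at y ∈ {2, 9}; g ≡ 0 at y ∈ ∅; common: ∅.
  x = 2: f ≡ 0 at y ∈ ∅; g ≡ 0 at y ∈ ∅; common: ∅.
  x = 3: f ≡ 0 at y ∈ {6, 9}; g ≡ 0 at y ∈ ∅; common: ∅.
  x = 4: f ≡ 0 at y ∈ ∅; g ≡ 0 at y ∈ {4, 10}; common: ∅.
  x = 5: f ≡ 0 at y ∈ {4}; g ≡ 0 at y ∈ ∅; common: ∅.
  x = 6: f ≡ 0 at y ∈ {2, 8}; g ≡ 0 at y ∈ ∅; common: ∅.
  x = 7: f ≡ 0 at y ∈ {6}; g ≡ 0 at y ∈ ∅; common: ∅.
  x = 8: f ≡ 0 at y ∈ ∅; g ≡ 0 at y ∈ {3, 4}; common: ∅.
  x = 9: f ≡ 0 at y ∈ {1, 4}; g ≡ 0 at y ∈ {3, 5}; common: ∅.
  x = 10: f ≡ 0 at y ∈ ∅; g ≡ 0 at y ∈ {0, 9}; common: ∅.
Collecting: common zeros = ∅, so the count is 0.
Comparison with the Bézout bound: 0 ≤ 4 = deg(f)·deg(g), as expected for curves with no common component (the affine F_11-count falls short of the bound because intersections may lie at infinity, over extension fields, or carry multiplicity).


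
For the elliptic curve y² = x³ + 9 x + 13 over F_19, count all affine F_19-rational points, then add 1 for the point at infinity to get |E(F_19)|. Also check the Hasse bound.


Affine points = {(1, 2), (1, 17), (2, 1), (2, 18), (6, 6), (6, 13), (7, 1), (7, 18), (9, 5), (9, 14), (10, 1), (10, 18), (12, 5), (12, 14), (13, 3), (13, 16), (16, 4), (16, 15), (17, 5), (17, 14)}; affine count = 20; |E(F_19)| = 21.

Discriminant check: Δ ∝ 4a³ + 27b² = 4·9³ + 27·13² = 4·729 + 27·169 ≡ 12 (mod 19). Nonzero ⇒ E is nonsingular.
For each x ∈ F_19, compute rhs = x³ + 9·x + 13 mod 19, then count y ∈ F_19 with y² ≡ rhs.
  x = 0: rhs = 13, matching y values: none (0 points).
  x = 1: rhs = 4, matching y values: 2, 17 (2 points).
  x = 2: rhs = 1, matching y values: 1, 18 (2 points).
  x = 3: rhs = 10, matching y values: none (0 points).
  x = 4: rhs = 18, matching y values: none (0 points).
  x = 5: rhs = 12, matching y values: none (0 points).
  x = 6: rhs = 17, matching y values: 6, 13 (2 points).
  x = 7: rhs = 1, matching y values: 1, 18 (2 points).
  x = 8: rhs = 8, matching y values: none (0 points).
  x = 9: rhs = 6, matching y values: 5, 14 (2 points).
  x = 10: rhs = 1, matching y values: 1, 18 (2 points).
  x = 11: rhs = 18, matching y values: none (0 points).
  x = 12: rhs = 6, matching y values: 5, 14 (2 points).
  x = 13: rhs = 9, matching y values: 3, 16 (2 points).
  x = 14: rhs = 14, matching y values: none (0 points).
  x = 15: rhs = 8, matching y values: none (0 points).
  x = 16: rhs = 16, matching y values: 4, 15 (2 points).
  x = 17: rhs = 6, matching y values: 5, 14 (2 points).
  x = 18: rhs = 3, matching y values: none (0 points).
Total affine count: 20.
Full point count |E(F_19)| = 20 + 1 = 21.
Hasse bound: |21 − (19+1)| = |1| = 1 ≤ 2√19 ≈ 8.7178 ✓.


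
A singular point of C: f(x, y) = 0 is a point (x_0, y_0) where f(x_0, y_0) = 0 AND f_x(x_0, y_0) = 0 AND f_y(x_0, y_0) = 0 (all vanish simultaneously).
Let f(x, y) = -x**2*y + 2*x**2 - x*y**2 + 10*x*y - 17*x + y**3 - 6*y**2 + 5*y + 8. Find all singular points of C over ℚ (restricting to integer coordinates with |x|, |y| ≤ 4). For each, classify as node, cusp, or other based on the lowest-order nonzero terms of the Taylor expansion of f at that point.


Singular points: {(2, 3)}; classification: node.

Compute partial derivatives:
  f_x = -2*x*y + 4*x - y**2 + 10*y - 17.
  f_y = -x**2 - 2*x*y + 10*x + 3*y**2 - 12*y + 5.
Scan x_0 ∈ {−4, ..., 4}. For each x_0, f_y(x_0, y) is a polynomial in y; find its integer roots y ∈ {−4, ..., 4}, then test f_x and f at those candidates.
  x = -4: f_y(-4, y) = 3*y**2 - 4*y - 51; no integer root y with |y| ≤ 4.
  x = -3: f_y(-3, y) = 3*y**2 - 6*y - 34; no integer root y with |y| ≤ 4.
  x = -2: f_y(-2, y) = 3*y**2 - 8*y - 19; no integer root y with |y| ≤ 4.
  x = -1: f_y(-1, y) = 3*y**2 - 10*y - 6; no integer root y with |y| ≤ 4.
  x = 0: f_y(0, y) = 3*y**2 - 12*y + 5; no integer root y with |y| ≤ 4.
  x = 1: f_y(1, y) = 3*y**2 - 14*y + 14; no integer root y with |y| ≤ 4.
  x = 2: f_y(2, y) = 3*y**2 - 16*y + 21; vanishes at y ∈ {3}. (2, 3): f_x = 0, f = 0 — SINGULAR.
  x = 3: f_y(3, y) = 3*y**2 - 18*y + 26; no integer root y with |y| ≤ 4.
  x = 4: f_y(4, y) = 3*y**2 - 20*y + 29; no integer root y with |y| ≤ 4.
Only singular point on the grid: (2, 3).
Classify: substitute x = 2 + u, y = 3 + v and expand: f = -u**2*v - u**2 - u*v**2 + v**3 + v**2.
No constant or linear terms (consistent with a singular point). Quadratic part: -u**2 + v**2. Cubic part: -u**2*v - u*v**2 + v**3.
The quadratic part v**2 - u**2 = (v − u)(v + u) splits into two distinct linear factors, so there are two distinct tangent lines y − 3 = ±(x − 2) — this is a node (ordinary double point).
Classification: node.


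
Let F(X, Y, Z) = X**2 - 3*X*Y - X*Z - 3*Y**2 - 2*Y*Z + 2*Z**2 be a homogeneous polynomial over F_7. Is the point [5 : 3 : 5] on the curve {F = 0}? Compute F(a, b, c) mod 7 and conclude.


F(5,3,5) ≡ 4 (mod 7); P is NOT on the curve.

Evaluate F(5, 3, 5) term-by-term (mod 7).
  X**2 ↦ 1·25·1·1 = 25
  -3*X*Y ↦ -3·5·3·1 = -45
  -X*Z ↦ -1·5·1·5 = -25
  -3*Y**2 ↦ -3·1·9·1 = -27
  -2*Y*Z ↦ -2·1·3·5 = -30
  2*Z**2 ↦ 2·1·1·25 = 50
Sum: F(5, 3, 5) = (25) + (-45) + (-25) + (-27) + (-30) + (50) = -52.
Reducing mod 7: -52 ≡ 4 (mod 7).
Since F(a, b, c) ≡ 4 ≠ 0 (mod 7), P does NOT lie on the curve.


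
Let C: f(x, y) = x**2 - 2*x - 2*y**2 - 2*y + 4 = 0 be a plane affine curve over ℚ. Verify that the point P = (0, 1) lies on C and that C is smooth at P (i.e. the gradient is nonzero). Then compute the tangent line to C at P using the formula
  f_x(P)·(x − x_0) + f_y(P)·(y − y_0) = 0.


Tangent line at P: -2*x - 6*y + 6 = 0.

Step 1: f(0, 1) = 0, so P lies on C.
Step 2: partial derivatives
  f_x(x, y) = 2*x - 2, f_y(x, y) = -4*y - 2.
  f_x(P) = -2, f_y(P) = -6 (gradient nonzero, so P is smooth).
Step 3: tangent line at P: -2·(x − 0) + -6·(y − 1) = 0.
Expanding: -2*x - 6*y + 6 = 0.


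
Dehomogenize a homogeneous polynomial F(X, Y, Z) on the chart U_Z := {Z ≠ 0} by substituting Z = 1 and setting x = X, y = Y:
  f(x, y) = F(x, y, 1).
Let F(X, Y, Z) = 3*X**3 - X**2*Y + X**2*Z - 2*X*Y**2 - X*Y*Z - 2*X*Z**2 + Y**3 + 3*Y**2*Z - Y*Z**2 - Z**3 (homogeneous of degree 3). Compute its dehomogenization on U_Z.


f(x, y) = 3*x**3 - x**2*y + x**2 - 2*x*y**2 - x*y - 2*x + y**3 + 3*y**2 - y - 1

On U_Z we set Z = 1. Each monomial c·X^i·Y^j·Z^k in F becomes c·x^i·y^j·1^k = c·x^i·y^j.
Substituting Z = 1: F(X, Y, 1) = 3*x**3 - x**2*y + x**2 - 2*x*y**2 - x*y - 2*x + y**3 + 3*y**2 - y - 1.
Note: deg(f) ≤ deg(F) = 3; strict inequality happens when F is divisible by Z (lost terms).


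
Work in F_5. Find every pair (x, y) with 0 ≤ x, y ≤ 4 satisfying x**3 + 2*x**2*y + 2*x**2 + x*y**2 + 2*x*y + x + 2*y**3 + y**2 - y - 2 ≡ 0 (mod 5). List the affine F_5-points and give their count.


Affine F_5-points: {(0, 1), (2, 3), (3, 1), (3, 3), (3, 4)}; count = 5.

For each of the 25 pairs (x, y) ∈ F_5², evaluate f(x, y) mod 5. Record the zeros.
  x = 0: [0↦3, 1↦0, 2↦1, 3↦3, 4↦3]  zeros at y ∈ {1}
  x = 1: [0↦2, 1↦4, 2↦2, 3↦3, 4↦4]  zeros at y ∈ ∅
  x = 2: [0↦1, 1↦2, 2↦1, 3↦0, 4↦1]  zeros at y ∈ {3}
  x = 3: [0↦1, 1↦0, 2↦4, 3↦0, 4↦0]  zeros at y ∈ {1, 3, 4}
  x = 4: [0↦3, 1↦4, 2↦2, 3↦4, 4↦2]  zeros at y ∈ ∅
Collecting zeros: affine points = {(0, 1), (2, 3), (3, 1), (3, 3), (3, 4)}.
Total count |C(F_5)_aff| = 5.


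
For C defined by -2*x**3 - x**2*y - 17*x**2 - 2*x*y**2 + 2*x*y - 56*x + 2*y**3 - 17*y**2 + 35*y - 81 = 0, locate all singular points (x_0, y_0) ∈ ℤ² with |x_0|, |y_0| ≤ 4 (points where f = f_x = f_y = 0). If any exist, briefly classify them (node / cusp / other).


Singular points: {(-3, 2)}; classification: node.

Compute partial derivatives:
  f_x = -6*x**2 - 2*x*y - 34*x - 2*y**2 + 2*y - 56.
  f_y = -x**2 - 4*x*y + 2*x + 6*y**2 - 34*y + 35.
Scan x_0 ∈ {−4, ..., 4}. For each x_0, f_y(x_0, y) is a polynomial in y; find its integer roots y ∈ {−4, ..., 4}, then test f_x and f at those candidates.
  x = -4: f_y(-4, y) = 6*y**2 - 18*y + 11; no integer root y with |y| ≤ 4.
  x = -3: f_y(-3, y) = 6*y**2 - 22*y + 20; vanishes at y ∈ {2}. (-3, 2): f_x = 0, f = 0 — SINGULAR.
  x = -2: f_y(-2, y) = 6*y**2 - 26*y + 27; no integer root y with |y| ≤ 4.
  x = -1: f_y(-1, y) = 6*y**2 - 30*y + 32; no integer root y with |y| ≤ 4.
  x = 0: f_y(0, y) = 6*y**2 - 34*y + 35; no integer root y with |y| ≤ 4.
  x = 1: f_y(1, y) = 6*y**2 - 38*y + 36; no integer root y with |y| ≤ 4.
  x = 2: f_y(2, y) = 6*y**2 - 42*y + 35; no integer root y with |y| ≤ 4.
  x = 3: f_y(3, y) = 6*y**2 - 46*y + 32; no integer root y with |y| ≤ 4.
  x = 4: f_y(4, y) = 6*y**2 - 50*y + 27; no integer root y with |y| ≤ 4.
Only singular point on the grid: (-3, 2).
Classify: substitute x = -3 + u, y = 2 + v and expand: f = -2*u**3 - u**2*v - u**2 - 2*u*v**2 + 2*v**3 + v**2.
No constant or linear terms (consistent with a singular point). Quadratic part: -u**2 + v**2. Cubic part: -2*u**3 - u**2*v - 2*u*v**2 + 2*v**3.
The quadratic part v**2 - u**2 = (v − u)(v + u) splits into two distinct linear factors, so there are two distinct tangent lines y − 2 = ±(x − -3) — this is a node (ordinary double point).
Classification: node.


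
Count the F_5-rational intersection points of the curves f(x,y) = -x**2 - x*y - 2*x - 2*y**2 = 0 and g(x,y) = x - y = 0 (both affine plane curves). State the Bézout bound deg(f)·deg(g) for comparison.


Common zeros: {(0, 0), (2, 2)}; count = 2; Bézout bound = 2.

deg(f) = 2, deg(g) = 1, so Bézout bound = 2.
Scan x ∈ F_5. For each x, list the y ∈ F_5 with f(x, y) ≡ 0 and those with g(x, y) ≡ 0 (mod 5); the common zeros in that column are the intersection.
  x = 0: f ≡ 0 at y ∈ {0}; g ≡ 0 at y ∈ {0}; common: {0}.
  x = 1: f ≡ 0 at y ∈ ∅; g ≡ 0 at y ∈ {1}; common: ∅.
  x = 2: f ≡ 0 at y ∈ {2}; g ≡ 0 at y ∈ {2}; common: {2}.
  x = 3: f ≡ 0 at y ∈ {0, 1}; g ≡ 0 at y ∈ {3}; common: ∅.
  x = 4: f ≡ 0 at y ∈ {1, 2}; g ≡ 0 at y ∈ {4}; common: ∅.
Collecting: common zeros = {(0, 0), (2, 2)}, so the count is 2.
Comparison with the Bézout bound: 2 ≤ 2 = deg(f)·deg(g), as expected for curves with no common component (the bound is attained).


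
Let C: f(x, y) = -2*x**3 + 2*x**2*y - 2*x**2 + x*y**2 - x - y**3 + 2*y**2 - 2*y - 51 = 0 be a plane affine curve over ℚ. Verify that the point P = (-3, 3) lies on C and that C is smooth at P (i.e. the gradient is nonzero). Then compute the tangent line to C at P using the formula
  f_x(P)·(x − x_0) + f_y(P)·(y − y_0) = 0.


Tangent line at P: -70*x - 17*y - 159 = 0.

Step 1: f(-3, 3) = 0, so P lies on C.
Step 2: partial derivatives
  f_x(x, y) = -6*x**2 + 4*x*y - 4*x + y**2 - 1, f_y(x, y) = 2*x**2 + 2*x*y - 3*y**2 + 4*y - 2.
  f_x(P) = -70, f_y(P) = -17 (gradient nonzero, so P is smooth).
Step 3: tangent line at P: -70·(x − -3) + -17·(y − 3) = 0.
Expanding: -70*x - 17*y - 159 = 0.


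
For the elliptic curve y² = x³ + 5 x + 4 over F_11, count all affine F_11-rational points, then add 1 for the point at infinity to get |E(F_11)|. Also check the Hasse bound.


Affine points = {(0, 2), (0, 9), (2, 0), (4, 0), (5, 0), (10, 3), (10, 8)}; affine count = 7; |E(F_11)| = 8.

Discriminant check: Δ ∝ 4a³ + 27b² = 4·5³ + 27·4² = 4·125 + 27·16 ≡ 8 (mod 11). Nonzero ⇒ E is nonsingular.
For each x ∈ F_11, compute rhs = x³ + 5·x + 4 mod 11, then count y ∈ F_11 with y² ≡ rhs.
  x = 0: rhs = 4, matching y values: 2, 9 (2 points).
  x = 1: rhs = 10, matching y values: none (0 points).
  x = 2: rhs = 0, matching y values: 0 (1 points).
  x = 3: rhs = 2, matching y values: none (0 points).
  x = 4: rhs = 0, matching y values: 0 (1 points).
  x = 5: rhs = 0, matching y values: 0 (1 points).
  x = 6: rhs = 8, matching y values: none (0 points).
  x = 7: rhs = 8, matching y values: none (0 points).
  x = 8: rhs = 6, matching y values: none (0 points).
  x = 9: rhs = 8, matching y values: none (0 points).
  x = 10: rhs = 9, matching y values: 3, 8 (2 points).
Total affine count: 7.
Full point count |E(F_11)| = 7 + 1 = 8.
Hasse bound: |8 − (11+1)| = |-4| = 4 ≤ 2√11 ≈ 6.6332 ✓.


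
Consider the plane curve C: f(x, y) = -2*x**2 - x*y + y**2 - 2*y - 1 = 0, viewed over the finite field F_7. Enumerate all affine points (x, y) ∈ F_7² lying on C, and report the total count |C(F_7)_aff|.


Affine F_7-points: {(0, 4), (0, 5), (1, 5), (4, 3), (5, 3), (5, 4)}; count = 6.

For each of the 49 pairs (x, y) ∈ F_7², evaluate f(x, y) mod 7. Record the zeros.
  x = 0: [0↦6, 1↦5, 2↦6, 3↦2, 4↦0, 5↦0, 6↦2]  zeros at y ∈ {4, 5}
  x = 1: [0↦4, 1↦2, 2↦2, 3↦4, 4↦1, 5↦0, 6↦1]  zeros at y ∈ {5}
  x = 2: [0↦5, 1↦2, 2↦1, 3↦2, 4↦5, 5↦3, 6↦3]  zeros at y ∈ ∅
  x = 3: [0↦2, 1↦5, 2↦3, 3↦3, 4↦5, 5↦2, 6↦1]  zeros at y ∈ ∅
  x = 4: [0↦2, 1↦4, 2↦1, 3↦0, 4↦1, 5↦4, 6↦2]  zeros at y ∈ {3}
  x = 5: [0↦5, 1↦6, 2↦2, 3↦0, 4↦0, 5↦2, 6↦6]  zeros at y ∈ {3, 4}
  x = 6: [0↦4, 1↦4, 2↦6, 3↦3, 4↦2, 5↦3, 6↦6]  zeros at y ∈ ∅
Collecting zeros: affine points = {(0, 4), (0, 5), (1, 5), (4, 3), (5, 3), (5, 4)}.
Total count |C(F_7)_aff| = 6.


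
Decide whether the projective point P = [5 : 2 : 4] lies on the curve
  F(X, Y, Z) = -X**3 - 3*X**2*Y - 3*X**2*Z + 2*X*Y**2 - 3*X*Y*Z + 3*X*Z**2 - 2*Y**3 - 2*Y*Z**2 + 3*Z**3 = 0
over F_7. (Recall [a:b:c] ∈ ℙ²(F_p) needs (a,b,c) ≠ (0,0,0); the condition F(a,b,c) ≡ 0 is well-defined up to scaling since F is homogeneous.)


F(5,2,4) ≡ 5 (mod 7); P is NOT on the curve.

Evaluate F(5, 2, 4) term-by-term (mod 7).
  -X**3 ↦ -1·125·1·1 = -125
  -3*X**2*Y ↦ -3·25·2·1 = -150
  -3*X**2*Z ↦ -3·25·1·4 = -300
  2*X*Y**2 ↦ 2·5·4·1 = 40
  -3*X*Y*Z ↦ -3·5·2·4 = -120
  3*X*Z**2 ↦ 3·5·1·16 = 240
  -2*Y**3 ↦ -2·1·8·1 = -16
  -2*Y*Z**2 ↦ -2·1·2·16 = -64
  3*Z**3 ↦ 3·1·1·64 = 192
Sum: F(5, 2, 4) = (-125) + (-150) + (-300) + (40) + (-120) + (240) + (-16) + (-64) + (192) = -303.
Reducing mod 7: -303 ≡ 5 (mod 7).
Since F(a, b, c) ≡ 5 ≠ 0 (mod 7), P does NOT lie on the curve.


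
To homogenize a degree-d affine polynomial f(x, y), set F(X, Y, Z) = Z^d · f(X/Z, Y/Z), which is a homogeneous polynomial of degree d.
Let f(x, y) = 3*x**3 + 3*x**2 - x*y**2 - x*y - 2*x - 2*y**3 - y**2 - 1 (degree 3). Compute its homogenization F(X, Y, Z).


F(X, Y, Z) = 3*X**3 + 3*X**2*Z - X*Y**2 - X*Y*Z - 2*X*Z**2 - 2*Y**3 - Y**2*Z - Z**3

deg(f) = 3.
Substitute x = X/Z, y = Y/Z into f, then multiply by Z^3.
  monomial 3·x^3·y^0 ↦ 3·X^3·Y^0·Z^0.
  monomial 3·x^2·y^0 ↦ 3·X^2·Y^0·Z^1.
  monomial -1·x^1·y^2 ↦ -1·X^1·Y^2·Z^0.
  monomial -1·x^1·y^1 ↦ -1·X^1·Y^1·Z^1.
  monomial -2·x^1·y^0 ↦ -2·X^1·Y^0·Z^2.
  monomial -2·x^0·y^3 ↦ -2·X^0·Y^3·Z^0.
  monomial -1·x^0·y^2 ↦ -1·X^0·Y^2·Z^1.
  monomial -1·x^0·y^0 ↦ -1·X^0·Y^0·Z^3.
Collecting: F(X, Y, Z) = 3*X**3 + 3*X**2*Z - X*Y**2 - X*Y*Z - 2*X*Z**2 - 2*Y**3 - Y**2*Z - Z**3.


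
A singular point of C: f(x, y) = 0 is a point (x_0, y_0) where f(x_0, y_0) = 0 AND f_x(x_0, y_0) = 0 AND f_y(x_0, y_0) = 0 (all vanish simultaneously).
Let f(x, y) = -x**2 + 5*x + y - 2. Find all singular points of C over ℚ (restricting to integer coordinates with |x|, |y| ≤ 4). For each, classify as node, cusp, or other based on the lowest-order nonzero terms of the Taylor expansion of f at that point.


No singular points in the scanned grid; C is smooth there.

Compute partial derivatives:
  f_x = 5 - 2*x.
  f_y = 1.
f_y = 1 is a nonzero constant, so f_y never vanishes: no point (x, y) can satisfy f = f_x = f_y = 0. In particular no (x, y) ∈ {−4, ..., 4}² is singular; the curve is smooth.


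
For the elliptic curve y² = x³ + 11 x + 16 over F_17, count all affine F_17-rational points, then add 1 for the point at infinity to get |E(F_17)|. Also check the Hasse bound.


Affine points = {(0, 4), (0, 13), (3, 5), (3, 12), (5, 3), (5, 14), (6, 3), (6, 14), (8, 2), (8, 15), (10, 2), (10, 15), (16, 2), (16, 15)}; affine count = 14; |E(F_17)| = 15.

Discriminant check: Δ ∝ 4a³ + 27b² = 4·11³ + 27·16² = 4·1331 + 27·256 ≡ 13 (mod 17). Nonzero ⇒ E is nonsingular.
For each x ∈ F_17, compute rhs = x³ + 11·x + 16 mod 17, then count y ∈ F_17 with y² ≡ rhs.
  x = 0: rhs = 16, matching y values: 4, 13 (2 points).
  x = 1: rhs = 11, matching y values: none (0 points).
  x = 2: rhs = 12, matching y values: none (0 points).
  x = 3: rhs = 8, matching y values: 5, 12 (2 points).
  x = 4: rhs = 5, matching y values: none (0 points).
  x = 5: rhs = 9, matching y values: 3, 14 (2 points).
  x = 6: rhs = 9, matching y values: 3, 14 (2 points).
  x = 7: rhs = 11, matching y values: none (0 points).
  x = 8: rhs = 4, matching y values: 2, 15 (2 points).
  x = 9: rhs = 11, matching y values: none (0 points).
  x = 10: rhs = 4, matching y values: 2, 15 (2 points).
  x = 11: rhs = 6, matching y values: none (0 points).
  x = 12: rhs = 6, matching y values: none (0 points).
  x = 13: rhs = 10, matching y values: none (0 points).
  x = 14: rhs = 7, matching y values: none (0 points).
  x = 15: rhs = 3, matching y values: none (0 points).
  x = 16: rhs = 4, matching y values: 2, 15 (2 points).
Total affine count: 14.
Full point count |E(F_17)| = 14 + 1 = 15.
Hasse bound: |15 − (17+1)| = |-3| = 3 ≤ 2√17 ≈ 8.2462 ✓.


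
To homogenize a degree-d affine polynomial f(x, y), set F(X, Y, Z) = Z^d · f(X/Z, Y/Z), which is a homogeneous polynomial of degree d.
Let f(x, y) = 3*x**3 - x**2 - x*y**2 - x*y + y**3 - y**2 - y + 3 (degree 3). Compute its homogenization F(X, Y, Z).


F(X, Y, Z) = 3*X**3 - X**2*Z - X*Y**2 - X*Y*Z + Y**3 - Y**2*Z - Y*Z**2 + 3*Z**3

deg(f) = 3.
Substitute x = X/Z, y = Y/Z into f, then multiply by Z^3.
  monomial 3·x^3·y^0 ↦ 3·X^3·Y^0·Z^0.
  monomial -1·x^2·y^0 ↦ -1·X^2·Y^0·Z^1.
  monomial -1·x^1·y^2 ↦ -1·X^1·Y^2·Z^0.
  monomial -1·x^1·y^1 ↦ -1·X^1·Y^1·Z^1.
  monomial 1·x^0·y^3 ↦ 1·X^0·Y^3·Z^0.
  monomial -1·x^0·y^2 ↦ -1·X^0·Y^2·Z^1.
  monomial -1·x^0·y^1 ↦ -1·X^0·Y^1·Z^2.
  monomial 3·x^0·y^0 ↦ 3·X^0·Y^0·Z^3.
Collecting: F(X, Y, Z) = 3*X**3 - X**2*Z - X*Y**2 - X*Y*Z + Y**3 - Y**2*Z - Y*Z**2 + 3*Z**3.


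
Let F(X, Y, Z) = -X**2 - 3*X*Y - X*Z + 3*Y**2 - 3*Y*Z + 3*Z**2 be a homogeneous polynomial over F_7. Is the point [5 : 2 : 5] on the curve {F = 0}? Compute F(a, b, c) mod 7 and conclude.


F(5,2,5) ≡ 5 (mod 7); P is NOT on the curve.

Evaluate F(5, 2, 5) term-by-term (mod 7).
  -X**2 ↦ -1·25·1·1 = -25
  -3*X*Y ↦ -3·5·2·1 = -30
  -X*Z ↦ -1·5·1·5 = -25
  3*Y**2 ↦ 3·1·4·1 = 12
  -3*Y*Z ↦ -3·1·2·5 = -30
  3*Z**2 ↦ 3·1·1·25 = 75
Sum: F(5, 2, 5) = (-25) + (-30) + (-25) + (12) + (-30) + (75) = -23.
Reducing mod 7: -23 ≡ 5 (mod 7).
Since F(a, b, c) ≡ 5 ≠ 0 (mod 7), P does NOT lie on the curve.


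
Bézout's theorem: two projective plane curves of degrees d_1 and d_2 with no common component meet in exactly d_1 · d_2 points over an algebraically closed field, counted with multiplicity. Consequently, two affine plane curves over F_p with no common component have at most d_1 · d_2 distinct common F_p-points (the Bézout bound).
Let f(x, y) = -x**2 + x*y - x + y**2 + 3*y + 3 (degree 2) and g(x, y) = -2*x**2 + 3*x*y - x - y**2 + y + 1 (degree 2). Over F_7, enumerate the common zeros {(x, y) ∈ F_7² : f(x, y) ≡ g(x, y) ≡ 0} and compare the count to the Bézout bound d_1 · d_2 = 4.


Common zeros: ∅; count = 0; Bézout bound = 4.

deg(f) = 2, deg(g) = 2, so Bézout bound = 4.
Scan x ∈ F_7. For each x, list the y ∈ F_7 with f(x, y) ≡ 0 and those with g(x, y) ≡ 0 (mod 7); the common zeros in that column are the intersection.
  x = 0: f ≡ 0 at y ∈ {1, 3}; g ≡ 0 at y ∈ ∅; common: ∅.
  x = 1: f ≡ 0 at y ∈ ∅; g ≡ 0 at y ∈ {5, 6}; common: ∅.
  x = 2: f ≡ 0 at y ∈ {3, 6}; g ≡ 0 at y ∈ ∅; common: ∅.
  x = 3: f ≡ 0 at y ∈ {2, 6}; g ≡ 0 at y ∈ ∅; common: ∅.
  x = 4: f ≡ 0 at y ∈ ∅; g ≡ 0 at y ∈ {0, 6}; common: ∅.
  x = 5: f ≡ 0 at y ∈ {2, 4}; g ≡ 0 at y ∈ ∅; common: ∅.
  x = 6: f ≡ 0 at y ∈ ∅; g ≡ 0 at y ∈ {0, 5}; common: ∅.
Collecting: common zeros = ∅, so the count is 0.
Comparison with the Bézout bound: 0 ≤ 4 = deg(f)·deg(g), as expected for curves with no common component (the affine F_7-count falls short of the bound because intersections may lie at infinity, over extension fields, or carry multiplicity).


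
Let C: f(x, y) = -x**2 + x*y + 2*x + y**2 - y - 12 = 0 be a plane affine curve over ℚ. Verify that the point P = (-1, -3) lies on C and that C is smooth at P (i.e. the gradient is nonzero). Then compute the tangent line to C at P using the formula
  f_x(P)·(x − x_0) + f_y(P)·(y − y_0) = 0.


Tangent line at P: x - 8*y - 23 = 0.

Step 1: f(-1, -3) = 0, so P lies on C.
Step 2: partial derivatives
  f_x(x, y) = -2*x + y + 2, f_y(x, y) = x + 2*y - 1.
  f_x(P) = 1, f_y(P) = -8 (gradient nonzero, so P is smooth).
Step 3: tangent line at P: 1·(x − -1) + -8·(y − -3) = 0.
Expanding: x - 8*y - 23 = 0.


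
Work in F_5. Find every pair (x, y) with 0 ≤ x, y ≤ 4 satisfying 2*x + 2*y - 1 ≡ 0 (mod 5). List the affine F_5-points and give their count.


Affine F_5-points: {(0, 3), (1, 2), (2, 1), (3, 0), (4, 4)}; count = 5.

For each of the 25 pairs (x, y) ∈ F_5², evaluate f(x, y) mod 5. Record the zeros.
  x = 0: [0↦4, 1↦1, 2↦3, 3↦0, 4↦2]  zeros at y ∈ {3}
  x = 1: [0↦1, 1↦3, 2↦0, 3↦2, 4↦4]  zeros at y ∈ {2}
  x = 2: [0↦3, 1↦0, 2↦2, 3↦4, 4↦1]  zeros at y ∈ {1}
  x = 3: [0↦0, 1↦2, 2↦4, 3↦1, 4↦3]  zeros at y ∈ {0}
  x = 4: [0↦2, 1↦4, 2↦1, 3↦3, 4↦0]  zeros at y ∈ {4}
Collecting zeros: affine points = {(0, 3), (1, 2), (2, 1), (3, 0), (4, 4)}.
Total count |C(F_5)_aff| = 5.


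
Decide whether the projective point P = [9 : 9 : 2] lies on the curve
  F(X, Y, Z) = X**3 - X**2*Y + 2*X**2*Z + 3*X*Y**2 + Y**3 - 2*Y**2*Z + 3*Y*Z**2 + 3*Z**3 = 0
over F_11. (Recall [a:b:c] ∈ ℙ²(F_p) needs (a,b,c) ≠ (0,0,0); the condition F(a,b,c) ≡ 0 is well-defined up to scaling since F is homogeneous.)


F(9,9,2) ≡ 1 (mod 11); P is NOT on the curve.

Evaluate F(9, 9, 2) term-by-term (mod 11).
  X**3 ↦ 1·729·1·1 = 729
  -X**2*Y ↦ -1·81·9·1 = -729
  2*X**2*Z ↦ 2·81·1·2 = 324
  3*X*Y**2 ↦ 3·9·81·1 = 2187
  Y**3 ↦ 1·1·729·1 = 729
  -2*Y**2*Z ↦ -2·1·81·2 = -324
  3*Y*Z**2 ↦ 3·1·9·4 = 108
  3*Z**3 ↦ 3·1·1·8 = 24
Sum: F(9, 9, 2) = (729) + (-729) + (324) + (2187) + (729) + (-324) + (108) + (24) = 3048.
Reducing mod 11: 3048 ≡ 1 (mod 11).
Since F(a, b, c) ≡ 1 ≠ 0 (mod 11), P does NOT lie on the curve.


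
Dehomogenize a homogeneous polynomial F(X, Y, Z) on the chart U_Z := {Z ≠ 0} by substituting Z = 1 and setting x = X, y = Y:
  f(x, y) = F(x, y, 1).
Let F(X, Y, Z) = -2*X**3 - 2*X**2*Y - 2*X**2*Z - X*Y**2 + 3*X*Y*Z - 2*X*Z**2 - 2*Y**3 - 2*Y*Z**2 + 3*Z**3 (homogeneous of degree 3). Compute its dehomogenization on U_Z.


f(x, y) = -2*x**3 - 2*x**2*y - 2*x**2 - x*y**2 + 3*x*y - 2*x - 2*y**3 - 2*y + 3

On U_Z we set Z = 1. Each monomial c·X^i·Y^j·Z^k in F becomes c·x^i·y^j·1^k = c·x^i·y^j.
Substituting Z = 1: F(X, Y, 1) = -2*x**3 - 2*x**2*y - 2*x**2 - x*y**2 + 3*x*y - 2*x - 2*y**3 - 2*y + 3.
Note: deg(f) ≤ deg(F) = 3; strict inequality happens when F is divisible by Z (lost terms).


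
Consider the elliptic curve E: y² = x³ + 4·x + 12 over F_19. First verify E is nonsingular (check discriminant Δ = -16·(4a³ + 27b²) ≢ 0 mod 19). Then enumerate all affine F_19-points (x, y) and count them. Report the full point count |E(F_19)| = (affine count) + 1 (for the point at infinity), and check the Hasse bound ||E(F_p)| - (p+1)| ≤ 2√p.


Affine points = {(1, 6), (1, 13), (2, 3), (2, 16), (4, 4), (4, 15), (5, 9), (5, 10), (6, 9), (6, 10), (8, 9), (8, 10), (9, 6), (9, 13), (10, 8), (10, 11), (11, 0), (13, 0), (14, 0), (16, 7), (16, 12), (18, 8), (18, 11)}; affine count = 23; |E(F_19)| = 24.

Discriminant check: Δ ∝ 4a³ + 27b² = 4·4³ + 27·12² = 4·64 + 27·144 ≡ 2 (mod 19). Nonzero ⇒ E is nonsingular.
For each x ∈ F_19, compute rhs = x³ + 4·x + 12 mod 19, then count y ∈ F_19 with y² ≡ rhs.
  x = 0: rhs = 12, matching y values: none (0 points).
  x = 1: rhs = 17, matching y values: 6, 13 (2 points).
  x = 2: rhs = 9, matching y values: 3, 16 (2 points).
  x = 3: rhs = 13, matching y values: none (0 points).
  x = 4: rhs = 16, matching y values: 4, 15 (2 points).
  x = 5: rhs = 5, matching y values: 9, 10 (2 points).
  x = 6: rhs = 5, matching y values: 9, 10 (2 points).
  x = 7: rhs = 3, matching y values: none (0 points).
  x = 8: rhs = 5, matching y values: 9, 10 (2 points).
  x = 9: rhs = 17, matching y values: 6, 13 (2 points).
  x = 10: rhs = 7, matching y values: 8, 11 (2 points).
  x = 11: rhs = 0, matching y values: 0 (1 points).
  x = 12: rhs = 2, matching y values: none (0 points).
  x = 13: rhs = 0, matching y values: 0 (1 points).
  x = 14: rhs = 0, matching y values: 0 (1 points).
  x = 15: rhs = 8, matching y values: none (0 points).
  x = 16: rhs = 11, matching y values: 7, 12 (2 points).
  x = 17: rhs = 15, matching y values: none (0 points).
  x = 18: rhs = 7, matching y values: 8, 11 (2 points).
Total affine count: 23.
Full point count |E(F_19)| = 23 + 1 = 24.
Hasse bound: |24 − (19+1)| = |4| = 4 ≤ 2√19 ≈ 8.7178 ✓.
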